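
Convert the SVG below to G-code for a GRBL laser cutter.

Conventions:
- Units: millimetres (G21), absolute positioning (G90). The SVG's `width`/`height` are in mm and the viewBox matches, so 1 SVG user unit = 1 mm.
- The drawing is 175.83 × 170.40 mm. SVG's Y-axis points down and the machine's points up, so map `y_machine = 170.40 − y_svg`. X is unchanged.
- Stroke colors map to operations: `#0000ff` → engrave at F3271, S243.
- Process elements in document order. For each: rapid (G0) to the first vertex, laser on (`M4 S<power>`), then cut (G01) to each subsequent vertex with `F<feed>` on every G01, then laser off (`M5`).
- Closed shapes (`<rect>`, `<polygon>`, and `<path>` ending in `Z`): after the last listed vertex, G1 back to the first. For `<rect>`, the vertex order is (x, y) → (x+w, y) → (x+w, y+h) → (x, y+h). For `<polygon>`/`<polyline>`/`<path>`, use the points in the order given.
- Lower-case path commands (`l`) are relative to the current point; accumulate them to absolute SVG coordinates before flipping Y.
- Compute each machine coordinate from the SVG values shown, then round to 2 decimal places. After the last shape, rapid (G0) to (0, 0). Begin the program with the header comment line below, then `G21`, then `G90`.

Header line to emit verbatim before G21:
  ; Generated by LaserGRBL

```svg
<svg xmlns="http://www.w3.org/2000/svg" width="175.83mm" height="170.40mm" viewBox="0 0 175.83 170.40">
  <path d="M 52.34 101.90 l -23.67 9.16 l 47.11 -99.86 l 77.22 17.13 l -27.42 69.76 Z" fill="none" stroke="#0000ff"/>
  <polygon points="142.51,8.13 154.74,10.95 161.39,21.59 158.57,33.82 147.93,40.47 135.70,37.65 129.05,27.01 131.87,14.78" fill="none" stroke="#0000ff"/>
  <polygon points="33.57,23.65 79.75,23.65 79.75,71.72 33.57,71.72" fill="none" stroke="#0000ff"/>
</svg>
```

viewBox `0 0 175.83 170.40` with mm width/height → 1 unit = 1 mm. Flip: y_m = 170.40 − y_svg.

**Shape 1** — `<path>` closed polygon, stroke `#0000ff` → engrave (S243, F3271). Machine vertices: (52.34,68.50) → (28.67,59.34) → (75.78,159.20) → (153.00,142.07) → (125.58,72.31) → (52.34,68.50). Closed: final G1 returns to the first vertex.

**Shape 2** — `<polygon>` regular polygon, stroke `#0000ff` → engrave (S243, F3271). Machine vertices: (142.51,162.27) → (154.74,159.45) → (161.39,148.81) → (158.57,136.58) → (147.93,129.93) → (135.70,132.75) → (129.05,143.39) → (131.87,155.62) → (142.51,162.27). Closed: final G1 returns to the first vertex.

**Shape 3** — `<polygon>` rectangle, stroke `#0000ff` → engrave (S243, F3271). Machine vertices: (33.57,146.75) → (79.75,146.75) → (79.75,98.68) → (33.57,98.68) → (33.57,146.75). Closed: final G1 returns to the first vertex.

; Generated by LaserGRBL
G21
G90
G0 X52.34 Y68.50
M4 S243
G01 X28.67 Y59.34 F3271
G01 X75.78 Y159.20 F3271
G01 X153.00 Y142.07 F3271
G01 X125.58 Y72.31 F3271
G01 X52.34 Y68.50 F3271
M5
G0 X142.51 Y162.27
M4 S243
G01 X154.74 Y159.45 F3271
G01 X161.39 Y148.81 F3271
G01 X158.57 Y136.58 F3271
G01 X147.93 Y129.93 F3271
G01 X135.70 Y132.75 F3271
G01 X129.05 Y143.39 F3271
G01 X131.87 Y155.62 F3271
G01 X142.51 Y162.27 F3271
M5
G0 X33.57 Y146.75
M4 S243
G01 X79.75 Y146.75 F3271
G01 X79.75 Y98.68 F3271
G01 X33.57 Y98.68 F3271
G01 X33.57 Y146.75 F3271
M5
G0 X0.00 Y0.00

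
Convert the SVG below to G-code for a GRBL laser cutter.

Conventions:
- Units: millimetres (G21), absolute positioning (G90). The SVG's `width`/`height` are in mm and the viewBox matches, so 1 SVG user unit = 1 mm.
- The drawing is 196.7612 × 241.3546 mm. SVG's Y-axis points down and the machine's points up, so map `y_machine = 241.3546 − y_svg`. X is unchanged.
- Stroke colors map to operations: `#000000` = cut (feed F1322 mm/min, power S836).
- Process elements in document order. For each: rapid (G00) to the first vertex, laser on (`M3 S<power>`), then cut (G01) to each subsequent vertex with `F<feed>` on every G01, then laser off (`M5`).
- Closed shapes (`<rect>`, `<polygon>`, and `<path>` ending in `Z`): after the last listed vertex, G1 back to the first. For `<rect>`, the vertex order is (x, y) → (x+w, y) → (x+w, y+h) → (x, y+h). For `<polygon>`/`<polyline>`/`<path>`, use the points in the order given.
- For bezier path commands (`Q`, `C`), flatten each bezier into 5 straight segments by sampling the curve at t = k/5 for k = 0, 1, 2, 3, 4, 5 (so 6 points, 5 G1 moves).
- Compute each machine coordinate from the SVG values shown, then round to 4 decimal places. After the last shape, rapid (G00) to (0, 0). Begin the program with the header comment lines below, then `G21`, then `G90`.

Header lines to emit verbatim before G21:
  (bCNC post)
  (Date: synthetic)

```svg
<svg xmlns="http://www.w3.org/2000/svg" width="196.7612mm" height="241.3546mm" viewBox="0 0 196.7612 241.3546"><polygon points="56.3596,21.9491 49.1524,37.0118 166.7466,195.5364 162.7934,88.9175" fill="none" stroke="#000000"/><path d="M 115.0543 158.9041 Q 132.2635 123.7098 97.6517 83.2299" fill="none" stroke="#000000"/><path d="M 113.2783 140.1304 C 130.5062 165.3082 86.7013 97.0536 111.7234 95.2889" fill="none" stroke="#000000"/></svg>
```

1 u = 1 mm; y_m = 241.3546 − y.

[1] `<polygon>` closed polygon, #000000→cut S836 F1322: (56.3596,219.4055) → (49.1524,204.3428) → (166.7466,45.8182) → (162.7934,152.4371) → (56.3596,219.4055) (closed)

[2] `<path>` quadratic bezier, #000000→cut S836 F1322: (115.0543,82.4505) → (119.8651,96.7396) → (120.5303,111.4516) → (117.0498,126.5865) → (109.4236,142.1442) → (97.6517,158.1247)

[3] `<path>` cubic bezier, #000000→cut S836 F1322: (113.2783,101.2242) → (117.3300,96.0500) → (112.9671,105.6234) → (106.4228,122.2679) → (103.9305,138.3075) → (111.7234,146.0657)

(bCNC post)
(Date: synthetic)
G21
G90
G00 X56.3596 Y219.4055
M3 S836
G01 X49.1524 Y204.3428 F1322
G01 X166.7466 Y45.8182 F1322
G01 X162.7934 Y152.4371 F1322
G01 X56.3596 Y219.4055 F1322
M5
G00 X115.0543 Y82.4505
M3 S836
G01 X119.8651 Y96.7396 F1322
G01 X120.5303 Y111.4516 F1322
G01 X117.0498 Y126.5865 F1322
G01 X109.4236 Y142.1442 F1322
G01 X97.6517 Y158.1247 F1322
M5
G00 X113.2783 Y101.2242
M3 S836
G01 X117.3300 Y96.0500 F1322
G01 X112.9671 Y105.6234 F1322
G01 X106.4228 Y122.2679 F1322
G01 X103.9305 Y138.3075 F1322
G01 X111.7234 Y146.0657 F1322
M5
G00 X0.0000 Y0.0000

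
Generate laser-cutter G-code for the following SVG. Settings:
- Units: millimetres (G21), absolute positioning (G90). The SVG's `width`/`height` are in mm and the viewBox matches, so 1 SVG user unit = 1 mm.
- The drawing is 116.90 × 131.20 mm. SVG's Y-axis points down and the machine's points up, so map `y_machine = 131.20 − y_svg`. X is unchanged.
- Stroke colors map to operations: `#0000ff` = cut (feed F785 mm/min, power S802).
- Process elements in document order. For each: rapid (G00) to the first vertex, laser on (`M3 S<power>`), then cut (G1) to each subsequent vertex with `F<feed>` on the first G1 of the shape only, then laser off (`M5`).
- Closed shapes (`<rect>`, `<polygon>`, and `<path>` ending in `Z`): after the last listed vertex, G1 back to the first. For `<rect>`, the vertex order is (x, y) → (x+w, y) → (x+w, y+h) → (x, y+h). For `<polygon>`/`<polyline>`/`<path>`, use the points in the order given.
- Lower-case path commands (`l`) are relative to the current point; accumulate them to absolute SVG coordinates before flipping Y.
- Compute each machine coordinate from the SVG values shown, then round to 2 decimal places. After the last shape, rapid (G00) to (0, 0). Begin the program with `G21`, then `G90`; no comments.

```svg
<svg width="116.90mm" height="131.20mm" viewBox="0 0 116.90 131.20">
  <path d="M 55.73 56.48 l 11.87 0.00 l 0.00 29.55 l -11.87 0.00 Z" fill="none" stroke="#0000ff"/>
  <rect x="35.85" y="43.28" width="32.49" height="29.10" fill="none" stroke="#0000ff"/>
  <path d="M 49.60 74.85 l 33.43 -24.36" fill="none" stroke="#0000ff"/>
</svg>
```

G21
G90
G00 X55.73 Y74.72
M3 S802
G1 X67.60 Y74.72 F785
G1 X67.60 Y45.17
G1 X55.73 Y45.17
G1 X55.73 Y74.72
M5
G00 X35.85 Y87.92
M3 S802
G1 X68.34 Y87.92 F785
G1 X68.34 Y58.82
G1 X35.85 Y58.82
G1 X35.85 Y87.92
M5
G00 X49.60 Y56.35
M3 S802
G1 X83.03 Y80.71 F785
M5
G00 X0.00 Y0.00

viewBox `0 0 116.90 131.20` with mm width/height → 1 unit = 1 mm. Flip: y_m = 131.20 − y_svg.

**Shape 1** — `<path>` rectangle, stroke `#0000ff` → cut (S802, F785). Machine vertices: (55.73,74.72) → (67.60,74.72) → (67.60,45.17) → (55.73,45.17) → (55.73,74.72). Closed: final G1 returns to the first vertex.

**Shape 2** — `<rect>` rectangle, stroke `#0000ff` → cut (S802, F785). Machine vertices: (35.85,87.92) → (68.34,87.92) → (68.34,58.82) → (35.85,58.82) → (35.85,87.92). Closed: final G1 returns to the first vertex.

**Shape 3** — `<path>` line segment, stroke `#0000ff` → cut (S802, F785). Machine vertices: (49.60,56.35) → (83.03,80.71). Open path.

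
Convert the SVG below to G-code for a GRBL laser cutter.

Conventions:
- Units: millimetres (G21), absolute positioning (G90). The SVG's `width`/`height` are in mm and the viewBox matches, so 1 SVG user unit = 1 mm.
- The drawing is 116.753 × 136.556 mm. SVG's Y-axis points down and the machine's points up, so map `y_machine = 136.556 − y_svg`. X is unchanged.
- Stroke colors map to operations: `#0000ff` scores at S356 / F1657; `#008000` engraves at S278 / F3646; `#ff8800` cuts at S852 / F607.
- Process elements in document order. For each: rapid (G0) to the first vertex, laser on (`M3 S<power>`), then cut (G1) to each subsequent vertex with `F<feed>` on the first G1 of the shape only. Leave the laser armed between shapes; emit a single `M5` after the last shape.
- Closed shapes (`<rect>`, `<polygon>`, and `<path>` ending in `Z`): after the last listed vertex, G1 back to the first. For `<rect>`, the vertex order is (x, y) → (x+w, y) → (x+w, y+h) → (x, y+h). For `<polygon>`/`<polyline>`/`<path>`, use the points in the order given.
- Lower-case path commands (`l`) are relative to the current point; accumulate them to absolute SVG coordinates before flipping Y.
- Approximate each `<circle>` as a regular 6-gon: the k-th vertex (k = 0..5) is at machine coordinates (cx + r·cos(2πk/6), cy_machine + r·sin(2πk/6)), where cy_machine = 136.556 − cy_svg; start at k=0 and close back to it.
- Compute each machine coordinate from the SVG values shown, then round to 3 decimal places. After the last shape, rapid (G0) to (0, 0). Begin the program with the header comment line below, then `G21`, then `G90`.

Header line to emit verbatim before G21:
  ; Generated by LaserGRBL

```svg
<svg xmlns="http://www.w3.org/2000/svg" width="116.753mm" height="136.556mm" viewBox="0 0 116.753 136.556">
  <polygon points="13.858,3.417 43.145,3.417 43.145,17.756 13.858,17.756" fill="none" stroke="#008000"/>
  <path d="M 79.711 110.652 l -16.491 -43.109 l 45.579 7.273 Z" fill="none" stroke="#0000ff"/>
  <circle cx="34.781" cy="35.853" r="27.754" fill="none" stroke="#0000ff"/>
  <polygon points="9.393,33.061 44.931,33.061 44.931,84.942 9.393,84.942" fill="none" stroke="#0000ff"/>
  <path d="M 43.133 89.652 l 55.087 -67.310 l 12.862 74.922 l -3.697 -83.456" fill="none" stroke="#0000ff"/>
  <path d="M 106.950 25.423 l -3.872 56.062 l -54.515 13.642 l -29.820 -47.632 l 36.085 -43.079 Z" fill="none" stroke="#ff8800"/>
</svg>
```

viewBox `0 0 116.753 136.556` with mm width/height → 1 unit = 1 mm. Flip: y_m = 136.556 − y_svg.

**Shape 1** — `<polygon>` rectangle, stroke `#008000` → engrave (S278, F3646). Machine vertices: (13.858,133.139) → (43.145,133.139) → (43.145,118.800) → (13.858,118.800) → (13.858,133.139). Closed: final G1 returns to the first vertex.

**Shape 2** — `<path>` regular polygon, stroke `#0000ff` → score (S356, F1657). Machine vertices: (79.711,25.904) → (63.220,69.013) → (108.799,61.740) → (79.711,25.904). Closed: final G1 returns to the first vertex.

**Shape 3** — `<circle>` circle, stroke `#0000ff` → score (S356, F1657). Machine vertices: (62.535,100.703) → (48.658,124.739) → (20.904,124.739) → (7.027,100.703) → (20.904,76.667) → (48.658,76.667) → (62.535,100.703). Closed: final G1 returns to the first vertex.

**Shape 4** — `<polygon>` rectangle, stroke `#0000ff` → score (S356, F1657). Machine vertices: (9.393,103.495) → (44.931,103.495) → (44.931,51.614) → (9.393,51.614) → (9.393,103.495). Closed: final G1 returns to the first vertex.

**Shape 5** — `<path>` open polyline, stroke `#0000ff` → score (S356, F1657). Machine vertices: (43.133,46.904) → (98.220,114.214) → (111.082,39.292) → (107.385,122.748). Open path.

**Shape 6** — `<path>` regular polygon, stroke `#ff8800` → cut (S852, F607). Machine vertices: (106.950,111.133) → (103.078,55.071) → (48.563,41.429) → (18.743,89.061) → (54.828,132.140) → (106.950,111.133). Closed: final G1 returns to the first vertex.

; Generated by LaserGRBL
G21
G90
G0 X13.858 Y133.139
M3 S278
G1 X43.145 Y133.139 F3646
G1 X43.145 Y118.800
G1 X13.858 Y118.800
G1 X13.858 Y133.139
G0 X79.711 Y25.904
M3 S356
G1 X63.220 Y69.013 F1657
G1 X108.799 Y61.740
G1 X79.711 Y25.904
G0 X62.535 Y100.703
M3 S356
G1 X48.658 Y124.739 F1657
G1 X20.904 Y124.739
G1 X7.027 Y100.703
G1 X20.904 Y76.667
G1 X48.658 Y76.667
G1 X62.535 Y100.703
G0 X9.393 Y103.495
M3 S356
G1 X44.931 Y103.495 F1657
G1 X44.931 Y51.614
G1 X9.393 Y51.614
G1 X9.393 Y103.495
G0 X43.133 Y46.904
M3 S356
G1 X98.220 Y114.214 F1657
G1 X111.082 Y39.292
G1 X107.385 Y122.748
G0 X106.950 Y111.133
M3 S852
G1 X103.078 Y55.071 F607
G1 X48.563 Y41.429
G1 X18.743 Y89.061
G1 X54.828 Y132.140
G1 X106.950 Y111.133
M5
G0 X0.000 Y0.000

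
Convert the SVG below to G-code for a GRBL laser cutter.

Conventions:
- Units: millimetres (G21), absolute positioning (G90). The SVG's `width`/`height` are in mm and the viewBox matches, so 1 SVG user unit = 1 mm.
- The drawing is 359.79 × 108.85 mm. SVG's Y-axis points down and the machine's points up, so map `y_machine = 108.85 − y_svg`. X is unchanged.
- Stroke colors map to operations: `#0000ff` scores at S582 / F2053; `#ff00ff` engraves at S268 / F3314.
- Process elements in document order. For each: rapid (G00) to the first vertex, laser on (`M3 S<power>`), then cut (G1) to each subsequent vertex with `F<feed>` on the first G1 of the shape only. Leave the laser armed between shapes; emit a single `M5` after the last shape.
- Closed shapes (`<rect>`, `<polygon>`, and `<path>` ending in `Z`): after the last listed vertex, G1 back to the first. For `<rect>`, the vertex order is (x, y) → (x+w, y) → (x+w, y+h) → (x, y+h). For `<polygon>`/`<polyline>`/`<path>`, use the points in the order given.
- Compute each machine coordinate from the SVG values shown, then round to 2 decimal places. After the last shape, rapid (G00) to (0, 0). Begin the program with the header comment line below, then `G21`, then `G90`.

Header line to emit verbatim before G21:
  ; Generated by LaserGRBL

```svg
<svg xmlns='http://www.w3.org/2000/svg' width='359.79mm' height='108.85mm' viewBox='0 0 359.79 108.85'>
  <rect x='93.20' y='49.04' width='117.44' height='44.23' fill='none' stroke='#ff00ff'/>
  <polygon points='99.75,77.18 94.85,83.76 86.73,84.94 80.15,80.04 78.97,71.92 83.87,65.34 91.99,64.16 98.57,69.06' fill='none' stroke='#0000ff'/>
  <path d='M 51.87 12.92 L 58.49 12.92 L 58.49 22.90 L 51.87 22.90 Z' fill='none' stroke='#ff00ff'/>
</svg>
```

; Generated by LaserGRBL
G21
G90
G00 X93.20 Y59.81
M3 S268
G1 X210.64 Y59.81 F3314
G1 X210.64 Y15.58
G1 X93.20 Y15.58
G1 X93.20 Y59.81
G00 X99.75 Y31.67
M3 S582
G1 X94.85 Y25.09 F2053
G1 X86.73 Y23.91
G1 X80.15 Y28.81
G1 X78.97 Y36.93
G1 X83.87 Y43.51
G1 X91.99 Y44.69
G1 X98.57 Y39.79
G1 X99.75 Y31.67
G00 X51.87 Y95.93
M3 S268
G1 X58.49 Y95.93 F3314
G1 X58.49 Y85.95
G1 X51.87 Y85.95
G1 X51.87 Y95.93
M5
G00 X0.00 Y0.00

1 u = 1 mm; y_m = 108.85 − y.

[1] `<rect>` rectangle, #ff00ff→engrave S268 F3314: (93.20,59.81) → (210.64,59.81) → (210.64,15.58) → (93.20,15.58) → (93.20,59.81) (closed)

[2] `<polygon>` regular polygon, #0000ff→score S582 F2053: (99.75,31.67) → (94.85,25.09) → (86.73,23.91) → (80.15,28.81) → (78.97,36.93) → (83.87,43.51) → (91.99,44.69) → (98.57,39.79) → (99.75,31.67) (closed)

[3] `<path>` rectangle, #ff00ff→engrave S268 F3314: (51.87,95.93) → (58.49,95.93) → (58.49,85.95) → (51.87,85.95) → (51.87,95.93) (closed)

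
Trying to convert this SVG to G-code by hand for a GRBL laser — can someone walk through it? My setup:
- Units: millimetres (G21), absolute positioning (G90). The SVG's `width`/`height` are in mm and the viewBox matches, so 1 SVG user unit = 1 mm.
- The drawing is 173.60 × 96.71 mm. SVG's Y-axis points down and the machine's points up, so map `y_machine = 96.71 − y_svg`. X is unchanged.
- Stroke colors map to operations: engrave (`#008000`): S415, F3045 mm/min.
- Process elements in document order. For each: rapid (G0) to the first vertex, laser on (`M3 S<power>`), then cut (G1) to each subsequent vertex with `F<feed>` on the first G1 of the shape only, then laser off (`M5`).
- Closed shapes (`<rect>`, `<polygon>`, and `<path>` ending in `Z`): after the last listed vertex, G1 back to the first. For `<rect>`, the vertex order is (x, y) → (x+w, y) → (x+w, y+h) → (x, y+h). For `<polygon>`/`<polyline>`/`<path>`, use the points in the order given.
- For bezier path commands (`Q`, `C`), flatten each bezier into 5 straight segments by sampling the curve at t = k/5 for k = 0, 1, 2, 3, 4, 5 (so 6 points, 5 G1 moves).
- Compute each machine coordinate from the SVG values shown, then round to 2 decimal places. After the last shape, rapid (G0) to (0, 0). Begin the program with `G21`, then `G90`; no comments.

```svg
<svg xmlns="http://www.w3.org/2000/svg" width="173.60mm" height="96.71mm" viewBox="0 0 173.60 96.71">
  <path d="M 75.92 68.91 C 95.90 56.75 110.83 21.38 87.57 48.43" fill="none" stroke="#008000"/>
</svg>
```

G21
G90
G0 X75.92 Y27.80
M3 S415
G1 X87.04 Y37.20 F3045
G1 X95.35 Y48.05
G1 X99.27 Y56.26
G1 X97.21 Y57.70
G1 X87.57 Y48.28
M5
G0 X0.00 Y0.00

viewBox `0 0 173.60 96.71` with mm width/height → 1 unit = 1 mm. Flip: y_m = 96.71 − y_svg.

**Shape 1** — `<path>` cubic bezier, stroke `#008000` → engrave (S415, F3045). Control points (SVG): P0=(75.92,68.91), P1=(95.90,56.75), P2=(110.83,21.38), P3=(87.57,48.43); sampled at t=k/5. Machine vertices: (75.92,27.80) → (87.04,37.20) → (95.35,48.05) → (99.27,56.26) → (97.21,57.70) → (87.57,48.28). Open path.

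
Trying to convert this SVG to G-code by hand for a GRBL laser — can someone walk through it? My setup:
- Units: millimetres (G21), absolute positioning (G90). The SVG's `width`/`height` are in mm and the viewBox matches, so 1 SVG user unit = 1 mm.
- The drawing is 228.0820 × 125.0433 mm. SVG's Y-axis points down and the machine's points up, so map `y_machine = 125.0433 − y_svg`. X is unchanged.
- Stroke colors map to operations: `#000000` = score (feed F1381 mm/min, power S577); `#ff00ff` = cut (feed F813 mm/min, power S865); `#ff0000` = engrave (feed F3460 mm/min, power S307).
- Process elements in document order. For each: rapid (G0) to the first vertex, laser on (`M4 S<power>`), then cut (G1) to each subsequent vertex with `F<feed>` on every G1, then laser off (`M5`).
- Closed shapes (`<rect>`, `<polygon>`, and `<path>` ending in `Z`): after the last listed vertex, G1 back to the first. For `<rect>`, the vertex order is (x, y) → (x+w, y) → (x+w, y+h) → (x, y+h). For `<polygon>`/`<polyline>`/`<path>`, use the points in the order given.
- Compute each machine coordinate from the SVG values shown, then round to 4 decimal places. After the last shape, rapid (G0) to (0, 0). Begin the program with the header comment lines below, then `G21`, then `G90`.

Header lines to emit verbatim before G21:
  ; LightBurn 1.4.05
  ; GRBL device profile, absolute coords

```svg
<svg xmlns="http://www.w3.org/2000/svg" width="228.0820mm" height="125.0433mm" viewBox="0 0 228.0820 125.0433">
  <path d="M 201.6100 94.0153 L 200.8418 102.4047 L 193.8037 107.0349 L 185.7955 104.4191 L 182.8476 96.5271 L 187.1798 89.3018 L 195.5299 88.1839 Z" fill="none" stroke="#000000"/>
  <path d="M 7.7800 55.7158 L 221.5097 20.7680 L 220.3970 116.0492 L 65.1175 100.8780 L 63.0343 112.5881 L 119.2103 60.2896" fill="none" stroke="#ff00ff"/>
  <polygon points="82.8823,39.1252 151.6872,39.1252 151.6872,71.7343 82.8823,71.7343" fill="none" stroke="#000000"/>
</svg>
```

Since the viewBox matches the mm dimensions, user units are millimetres directly. The only transform is the Y-flip y_m = 125.0433 − y_svg.

Shape 1 is a regular polygon drawn with `<path>`. Its stroke #000000 means score at S577, F1381. After flipping Y the toolpath is (201.6100,31.0280) → (200.8418,22.6386) → (193.8037,18.0084) → (185.7955,20.6242) → (182.8476,28.5162) → (187.1798,35.7415) → (195.5299,36.8594) → (201.6100,31.0280), returning to the start.

Shape 2 is a open polyline drawn with `<path>`. Its stroke #ff00ff means cut at S865, F813. After flipping Y the toolpath is (7.7800,69.3275) → (221.5097,104.2753) → (220.3970,8.9941) → (65.1175,24.1653) → (63.0343,12.4552) → (119.2103,64.7537).

Shape 3 is a rectangle drawn with `<polygon>`. Its stroke #000000 means score at S577, F1381. After flipping Y the toolpath is (82.8823,85.9181) → (151.6872,85.9181) → (151.6872,53.3090) → (82.8823,53.3090) → (82.8823,85.9181), returning to the start.

; LightBurn 1.4.05
; GRBL device profile, absolute coords
G21
G90
G0 X201.6100 Y31.0280
M4 S577
G1 X200.8418 Y22.6386 F1381
G1 X193.8037 Y18.0084 F1381
G1 X185.7955 Y20.6242 F1381
G1 X182.8476 Y28.5162 F1381
G1 X187.1798 Y35.7415 F1381
G1 X195.5299 Y36.8594 F1381
G1 X201.6100 Y31.0280 F1381
M5
G0 X7.7800 Y69.3275
M4 S865
G1 X221.5097 Y104.2753 F813
G1 X220.3970 Y8.9941 F813
G1 X65.1175 Y24.1653 F813
G1 X63.0343 Y12.4552 F813
G1 X119.2103 Y64.7537 F813
M5
G0 X82.8823 Y85.9181
M4 S577
G1 X151.6872 Y85.9181 F1381
G1 X151.6872 Y53.3090 F1381
G1 X82.8823 Y53.3090 F1381
G1 X82.8823 Y85.9181 F1381
M5
G0 X0.0000 Y0.0000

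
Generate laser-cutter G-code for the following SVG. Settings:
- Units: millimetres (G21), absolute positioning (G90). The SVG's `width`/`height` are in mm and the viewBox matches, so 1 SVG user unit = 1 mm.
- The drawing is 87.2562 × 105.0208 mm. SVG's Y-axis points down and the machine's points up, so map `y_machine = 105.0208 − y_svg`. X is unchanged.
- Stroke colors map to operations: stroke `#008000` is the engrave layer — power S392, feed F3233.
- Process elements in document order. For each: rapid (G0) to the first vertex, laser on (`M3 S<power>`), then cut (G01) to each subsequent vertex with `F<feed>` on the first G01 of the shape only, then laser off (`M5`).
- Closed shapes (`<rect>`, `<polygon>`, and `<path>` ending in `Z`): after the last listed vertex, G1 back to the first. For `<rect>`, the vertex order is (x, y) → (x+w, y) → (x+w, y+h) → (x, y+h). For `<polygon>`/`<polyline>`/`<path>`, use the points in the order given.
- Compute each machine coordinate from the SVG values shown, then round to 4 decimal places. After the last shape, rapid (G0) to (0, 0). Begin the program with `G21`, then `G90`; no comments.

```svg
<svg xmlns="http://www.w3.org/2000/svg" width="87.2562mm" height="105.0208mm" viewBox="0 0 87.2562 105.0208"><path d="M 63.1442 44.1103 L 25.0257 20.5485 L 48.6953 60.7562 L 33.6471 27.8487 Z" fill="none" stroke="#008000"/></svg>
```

G21
G90
G0 X63.1442 Y60.9105
M3 S392
G01 X25.0257 Y84.4723 F3233
G01 X48.6953 Y44.2646
G01 X33.6471 Y77.1721
G01 X63.1442 Y60.9105
M5
G0 X0.0000 Y0.0000

Since the viewBox matches the mm dimensions, user units are millimetres directly. The only transform is the Y-flip y_m = 105.0208 − y_svg.

Shape 1 is a closed polygon drawn with `<path>`. Its stroke #008000 means engrave at S392, F3233. After flipping Y the toolpath is (63.1442,60.9105) → (25.0257,84.4723) → (48.6953,44.2646) → (33.6471,77.1721) → (63.1442,60.9105), returning to the start.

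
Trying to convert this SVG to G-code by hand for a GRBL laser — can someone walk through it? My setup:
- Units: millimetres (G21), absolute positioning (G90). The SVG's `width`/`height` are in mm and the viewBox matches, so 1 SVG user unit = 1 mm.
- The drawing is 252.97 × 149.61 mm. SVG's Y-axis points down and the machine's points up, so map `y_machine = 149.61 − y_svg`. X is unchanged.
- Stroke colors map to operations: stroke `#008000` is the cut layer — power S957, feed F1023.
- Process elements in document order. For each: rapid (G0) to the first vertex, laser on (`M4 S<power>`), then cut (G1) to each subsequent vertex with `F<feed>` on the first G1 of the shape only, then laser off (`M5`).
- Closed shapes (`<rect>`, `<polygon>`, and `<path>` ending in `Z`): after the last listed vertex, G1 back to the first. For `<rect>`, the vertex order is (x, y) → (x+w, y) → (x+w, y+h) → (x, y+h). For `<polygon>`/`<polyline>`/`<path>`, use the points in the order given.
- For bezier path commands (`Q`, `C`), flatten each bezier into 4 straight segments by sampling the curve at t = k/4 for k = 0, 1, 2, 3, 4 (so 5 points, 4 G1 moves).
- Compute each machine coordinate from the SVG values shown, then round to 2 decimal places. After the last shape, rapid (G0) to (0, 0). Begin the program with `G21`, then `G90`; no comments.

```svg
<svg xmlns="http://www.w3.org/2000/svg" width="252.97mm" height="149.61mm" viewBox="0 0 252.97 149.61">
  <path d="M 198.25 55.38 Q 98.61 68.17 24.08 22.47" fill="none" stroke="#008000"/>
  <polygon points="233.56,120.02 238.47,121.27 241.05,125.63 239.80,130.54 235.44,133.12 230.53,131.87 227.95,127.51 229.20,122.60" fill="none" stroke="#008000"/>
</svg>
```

G21
G90
G0 X198.25 Y94.23
M4 S957
G1 X150.00 Y91.49 F1023
G1 X104.89 Y96.06
G1 X62.91 Y107.95
G1 X24.08 Y127.14
M5
G0 X233.56 Y29.59
M4 S957
G1 X238.47 Y28.34 F1023
G1 X241.05 Y23.98
G1 X239.80 Y19.07
G1 X235.44 Y16.49
G1 X230.53 Y17.74
G1 X227.95 Y22.10
G1 X229.20 Y27.01
G1 X233.56 Y29.59
M5
G0 X0.00 Y0.00

Since the viewBox matches the mm dimensions, user units are millimetres directly. The only transform is the Y-flip y_m = 149.61 − y_svg.

Shape 1 is a quadratic bezier drawn with `<path>`. Its stroke #008000 means cut at S957, F1023. After flipping Y the toolpath is (198.25,94.23) → (150.00,91.49) → (104.89,96.06) → (62.91,107.95) → (24.08,127.14).

Shape 2 is a regular polygon drawn with `<polygon>`. Its stroke #008000 means cut at S957, F1023. After flipping Y the toolpath is (233.56,29.59) → (238.47,28.34) → (241.05,23.98) → (239.80,19.07) → (235.44,16.49) → (230.53,17.74) → (227.95,22.10) → (229.20,27.01) → (233.56,29.59), returning to the start.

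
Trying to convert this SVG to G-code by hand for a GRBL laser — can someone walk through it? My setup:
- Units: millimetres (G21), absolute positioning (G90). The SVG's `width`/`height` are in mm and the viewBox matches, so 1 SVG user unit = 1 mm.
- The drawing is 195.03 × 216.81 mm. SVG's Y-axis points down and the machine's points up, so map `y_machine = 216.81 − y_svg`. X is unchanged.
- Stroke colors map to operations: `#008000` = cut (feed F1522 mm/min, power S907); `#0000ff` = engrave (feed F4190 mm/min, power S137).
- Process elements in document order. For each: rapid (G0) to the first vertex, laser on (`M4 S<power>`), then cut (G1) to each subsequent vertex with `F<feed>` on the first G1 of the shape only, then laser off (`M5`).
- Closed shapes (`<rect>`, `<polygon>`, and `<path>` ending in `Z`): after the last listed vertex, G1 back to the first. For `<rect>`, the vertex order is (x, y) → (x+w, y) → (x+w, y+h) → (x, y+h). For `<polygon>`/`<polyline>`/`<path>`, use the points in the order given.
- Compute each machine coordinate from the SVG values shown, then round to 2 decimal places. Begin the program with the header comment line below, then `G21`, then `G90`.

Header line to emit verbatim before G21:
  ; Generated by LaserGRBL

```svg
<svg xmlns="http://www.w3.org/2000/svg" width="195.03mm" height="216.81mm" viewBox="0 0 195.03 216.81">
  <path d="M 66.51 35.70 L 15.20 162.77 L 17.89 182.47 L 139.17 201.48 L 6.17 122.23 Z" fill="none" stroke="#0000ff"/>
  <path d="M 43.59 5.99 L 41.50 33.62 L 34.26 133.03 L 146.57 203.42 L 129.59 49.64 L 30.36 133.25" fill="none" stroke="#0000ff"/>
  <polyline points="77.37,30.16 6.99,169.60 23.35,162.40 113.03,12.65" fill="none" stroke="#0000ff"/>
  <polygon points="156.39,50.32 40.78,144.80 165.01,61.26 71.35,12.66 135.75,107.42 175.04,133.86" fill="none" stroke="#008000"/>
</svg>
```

viewBox `0 0 195.03 216.81` with mm width/height → 1 unit = 1 mm. Flip: y_m = 216.81 − y_svg.

**Shape 1** — `<path>` closed polygon, stroke `#0000ff` → engrave (S137, F4190). Machine vertices: (66.51,181.11) → (15.20,54.04) → (17.89,34.34) → (139.17,15.33) → (6.17,94.58) → (66.51,181.11). Closed: final G1 returns to the first vertex.

**Shape 2** — `<path>` open polyline, stroke `#0000ff` → engrave (S137, F4190). Machine vertices: (43.59,210.82) → (41.50,183.19) → (34.26,83.78) → (146.57,13.39) → (129.59,167.17) → (30.36,83.56). Open path.

**Shape 3** — `<polyline>` open polyline, stroke `#0000ff` → engrave (S137, F4190). Machine vertices: (77.37,186.65) → (6.99,47.21) → (23.35,54.41) → (113.03,204.16). Open path.

**Shape 4** — `<polygon>` closed polygon, stroke `#008000` → cut (S907, F1522). Machine vertices: (156.39,166.49) → (40.78,72.01) → (165.01,155.55) → (71.35,204.15) → (135.75,109.39) → (175.04,82.95) → (156.39,166.49). Closed: final G1 returns to the first vertex.

; Generated by LaserGRBL
G21
G90
G0 X66.51 Y181.11
M4 S137
G1 X15.20 Y54.04 F4190
G1 X17.89 Y34.34
G1 X139.17 Y15.33
G1 X6.17 Y94.58
G1 X66.51 Y181.11
M5
G0 X43.59 Y210.82
M4 S137
G1 X41.50 Y183.19 F4190
G1 X34.26 Y83.78
G1 X146.57 Y13.39
G1 X129.59 Y167.17
G1 X30.36 Y83.56
M5
G0 X77.37 Y186.65
M4 S137
G1 X6.99 Y47.21 F4190
G1 X23.35 Y54.41
G1 X113.03 Y204.16
M5
G0 X156.39 Y166.49
M4 S907
G1 X40.78 Y72.01 F1522
G1 X165.01 Y155.55
G1 X71.35 Y204.15
G1 X135.75 Y109.39
G1 X175.04 Y82.95
G1 X156.39 Y166.49
M5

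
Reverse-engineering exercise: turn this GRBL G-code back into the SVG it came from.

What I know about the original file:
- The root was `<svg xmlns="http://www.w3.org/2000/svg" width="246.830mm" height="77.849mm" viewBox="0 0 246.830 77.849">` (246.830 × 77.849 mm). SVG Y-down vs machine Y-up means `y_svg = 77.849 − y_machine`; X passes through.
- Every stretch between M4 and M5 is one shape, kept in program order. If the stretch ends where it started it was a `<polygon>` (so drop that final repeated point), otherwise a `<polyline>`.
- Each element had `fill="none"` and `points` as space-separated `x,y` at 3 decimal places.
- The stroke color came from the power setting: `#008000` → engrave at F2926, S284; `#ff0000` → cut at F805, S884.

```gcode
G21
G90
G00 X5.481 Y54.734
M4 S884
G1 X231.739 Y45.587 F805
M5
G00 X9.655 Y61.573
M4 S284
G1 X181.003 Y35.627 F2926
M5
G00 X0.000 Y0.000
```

Machine Y-up, SVG Y-down with viewBox height 77.849, so y_svg = 77.849 − y_machine; X carries over.

Run 1: S884 ⇒ cut layer `#ff0000`. The run is open, so emit a `<polyline>` with points (Y-flipped): 5.481,23.115 231.739,32.262.

Run 2: power S284 maps to stroke `#008000` (engrave). The run is open, so emit a `<polyline>` with points (Y-flipped): 9.655,16.276 181.003,42.222.

<svg xmlns="http://www.w3.org/2000/svg" width="246.830mm" height="77.849mm" viewBox="0 0 246.830 77.849">
  <polyline points="5.481,23.115 231.739,32.262" fill="none" stroke="#ff0000"/>
  <polyline points="9.655,16.276 181.003,42.222" fill="none" stroke="#008000"/>
</svg>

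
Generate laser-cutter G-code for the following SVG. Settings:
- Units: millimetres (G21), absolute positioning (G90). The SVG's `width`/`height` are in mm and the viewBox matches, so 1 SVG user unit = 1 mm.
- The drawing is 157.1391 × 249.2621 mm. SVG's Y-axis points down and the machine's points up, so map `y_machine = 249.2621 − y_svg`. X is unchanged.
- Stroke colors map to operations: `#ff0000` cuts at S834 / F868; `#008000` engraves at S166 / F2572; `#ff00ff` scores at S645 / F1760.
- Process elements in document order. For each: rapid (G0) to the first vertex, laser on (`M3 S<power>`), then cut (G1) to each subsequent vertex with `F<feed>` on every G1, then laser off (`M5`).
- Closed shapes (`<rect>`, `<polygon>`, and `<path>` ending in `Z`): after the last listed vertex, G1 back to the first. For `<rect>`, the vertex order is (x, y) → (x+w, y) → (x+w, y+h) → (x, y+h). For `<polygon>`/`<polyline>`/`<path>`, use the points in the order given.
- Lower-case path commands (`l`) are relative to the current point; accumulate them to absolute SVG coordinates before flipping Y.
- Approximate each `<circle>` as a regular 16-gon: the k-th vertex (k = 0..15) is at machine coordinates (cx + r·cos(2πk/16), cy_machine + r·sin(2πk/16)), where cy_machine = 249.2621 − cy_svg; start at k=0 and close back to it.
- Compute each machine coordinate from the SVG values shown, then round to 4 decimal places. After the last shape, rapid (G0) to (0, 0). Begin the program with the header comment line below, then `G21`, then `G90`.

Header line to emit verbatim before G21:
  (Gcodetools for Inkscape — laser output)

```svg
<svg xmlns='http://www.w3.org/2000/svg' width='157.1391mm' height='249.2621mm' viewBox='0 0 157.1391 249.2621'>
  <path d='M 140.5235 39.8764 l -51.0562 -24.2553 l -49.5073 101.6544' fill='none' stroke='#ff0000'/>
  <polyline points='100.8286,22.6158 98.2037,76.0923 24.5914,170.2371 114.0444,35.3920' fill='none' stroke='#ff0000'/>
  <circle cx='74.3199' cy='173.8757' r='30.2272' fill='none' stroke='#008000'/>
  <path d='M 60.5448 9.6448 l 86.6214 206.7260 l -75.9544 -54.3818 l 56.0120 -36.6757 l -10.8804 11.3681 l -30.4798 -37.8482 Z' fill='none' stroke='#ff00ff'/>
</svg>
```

(Gcodetools for Inkscape — laser output)
G21
G90
G0 X140.5235 Y209.3857
M3 S834
G1 X89.4673 Y233.6410 F868
G1 X39.9600 Y131.9866 F868
M5
G0 X100.8286 Y226.6463
M3 S834
G1 X98.2037 Y173.1698 F868
G1 X24.5914 Y79.0250 F868
G1 X114.0444 Y213.8701 F868
M5
G0 X104.5471 Y75.3864
M3 S166
G1 X102.2462 Y86.9538 F2572
G1 X95.6938 Y96.7603 F2572
G1 X85.8873 Y103.3127 F2572
G1 X74.3199 Y105.6136 F2572
G1 X62.7525 Y103.3127 F2572
G1 X52.9460 Y96.7603 F2572
G1 X46.3936 Y86.9538 F2572
G1 X44.0927 Y75.3864 F2572
G1 X46.3936 Y63.8190 F2572
G1 X52.9460 Y54.0125 F2572
G1 X62.7525 Y47.4601 F2572
G1 X74.3199 Y45.1592 F2572
G1 X85.8873 Y47.4601 F2572
G1 X95.6938 Y54.0125 F2572
G1 X102.2462 Y63.8190 F2572
G1 X104.5471 Y75.3864 F2572
M5
G0 X60.5448 Y239.6173
M3 S645
G1 X147.1662 Y32.8913 F1760
G1 X71.2118 Y87.2731 F1760
G1 X127.2238 Y123.9488 F1760
G1 X116.3434 Y112.5807 F1760
G1 X85.8636 Y150.4289 F1760
G1 X60.5448 Y239.6173 F1760
M5
G0 X0.0000 Y0.0000

viewBox `0 0 157.1391 249.2621` with mm width/height → 1 unit = 1 mm. Flip: y_m = 249.2621 − y_svg.

**Shape 1** — `<path>` open polyline, stroke `#ff0000` → cut (S834, F868). Machine vertices: (140.5235,209.3857) → (89.4673,233.6410) → (39.9600,131.9866). Open path.

**Shape 2** — `<polyline>` open polyline, stroke `#ff0000` → cut (S834, F868). Machine vertices: (100.8286,226.6463) → (98.2037,173.1698) → (24.5914,79.0250) → (114.0444,213.8701). Open path.

**Shape 3** — `<circle>` circle, stroke `#008000` → engrave (S166, F2572). Machine vertices: (104.5471,75.3864) → (102.2462,86.9538) → (95.6938,96.7603) → (85.8873,103.3127) → (74.3199,105.6136) → (62.7525,103.3127) → (52.9460,96.7603) → (46.3936,86.9538) → (44.0927,75.3864) → (46.3936,63.8190) → (52.9460,54.0125) → (62.7525,47.4601) → (74.3199,45.1592) → (85.8873,47.4601) → (95.6938,54.0125) → (102.2462,63.8190) → (104.5471,75.3864). Closed: final G1 returns to the first vertex.

**Shape 4** — `<path>` closed polygon, stroke `#ff00ff` → score (S645, F1760). Machine vertices: (60.5448,239.6173) → (147.1662,32.8913) → (71.2118,87.2731) → (127.2238,123.9488) → (116.3434,112.5807) → (85.8636,150.4289) → (60.5448,239.6173). Closed: final G1 returns to the first vertex.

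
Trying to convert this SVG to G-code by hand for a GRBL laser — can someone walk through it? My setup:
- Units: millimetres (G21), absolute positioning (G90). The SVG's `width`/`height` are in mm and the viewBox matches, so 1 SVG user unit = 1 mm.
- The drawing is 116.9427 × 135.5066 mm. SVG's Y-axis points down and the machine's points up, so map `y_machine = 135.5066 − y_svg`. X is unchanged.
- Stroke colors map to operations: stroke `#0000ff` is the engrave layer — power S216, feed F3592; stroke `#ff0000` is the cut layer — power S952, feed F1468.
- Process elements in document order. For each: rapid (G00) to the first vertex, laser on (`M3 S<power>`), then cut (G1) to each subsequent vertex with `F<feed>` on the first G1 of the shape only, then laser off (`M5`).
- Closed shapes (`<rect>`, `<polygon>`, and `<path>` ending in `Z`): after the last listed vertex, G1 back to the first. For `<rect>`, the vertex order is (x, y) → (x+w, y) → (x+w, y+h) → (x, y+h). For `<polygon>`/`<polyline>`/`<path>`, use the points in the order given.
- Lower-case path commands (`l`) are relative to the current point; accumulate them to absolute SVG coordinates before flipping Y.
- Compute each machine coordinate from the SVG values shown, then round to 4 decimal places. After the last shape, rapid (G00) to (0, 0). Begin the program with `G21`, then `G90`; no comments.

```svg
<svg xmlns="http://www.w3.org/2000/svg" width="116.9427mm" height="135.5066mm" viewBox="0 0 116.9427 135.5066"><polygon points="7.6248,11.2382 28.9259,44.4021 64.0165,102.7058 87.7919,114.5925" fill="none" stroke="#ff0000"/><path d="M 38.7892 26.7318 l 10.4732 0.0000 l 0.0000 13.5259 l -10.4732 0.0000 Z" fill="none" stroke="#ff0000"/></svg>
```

G21
G90
G00 X7.6248 Y124.2684
M3 S952
G1 X28.9259 Y91.1045 F1468
G1 X64.0165 Y32.8008
G1 X87.7919 Y20.9141
G1 X7.6248 Y124.2684
M5
G00 X38.7892 Y108.7748
M3 S952
G1 X49.2624 Y108.7748 F1468
G1 X49.2624 Y95.2489
G1 X38.7892 Y95.2489
G1 X38.7892 Y108.7748
M5
G00 X0.0000 Y0.0000

1 u = 1 mm; y_m = 135.5066 − y.

[1] `<polygon>` closed polygon, #ff0000→cut S952 F1468: (7.6248,124.2684) → (28.9259,91.1045) → (64.0165,32.8008) → (87.7919,20.9141) → (7.6248,124.2684) (closed)

[2] `<path>` rectangle, #ff0000→cut S952 F1468: (38.7892,108.7748) → (49.2624,108.7748) → (49.2624,95.2489) → (38.7892,95.2489) → (38.7892,108.7748) (closed)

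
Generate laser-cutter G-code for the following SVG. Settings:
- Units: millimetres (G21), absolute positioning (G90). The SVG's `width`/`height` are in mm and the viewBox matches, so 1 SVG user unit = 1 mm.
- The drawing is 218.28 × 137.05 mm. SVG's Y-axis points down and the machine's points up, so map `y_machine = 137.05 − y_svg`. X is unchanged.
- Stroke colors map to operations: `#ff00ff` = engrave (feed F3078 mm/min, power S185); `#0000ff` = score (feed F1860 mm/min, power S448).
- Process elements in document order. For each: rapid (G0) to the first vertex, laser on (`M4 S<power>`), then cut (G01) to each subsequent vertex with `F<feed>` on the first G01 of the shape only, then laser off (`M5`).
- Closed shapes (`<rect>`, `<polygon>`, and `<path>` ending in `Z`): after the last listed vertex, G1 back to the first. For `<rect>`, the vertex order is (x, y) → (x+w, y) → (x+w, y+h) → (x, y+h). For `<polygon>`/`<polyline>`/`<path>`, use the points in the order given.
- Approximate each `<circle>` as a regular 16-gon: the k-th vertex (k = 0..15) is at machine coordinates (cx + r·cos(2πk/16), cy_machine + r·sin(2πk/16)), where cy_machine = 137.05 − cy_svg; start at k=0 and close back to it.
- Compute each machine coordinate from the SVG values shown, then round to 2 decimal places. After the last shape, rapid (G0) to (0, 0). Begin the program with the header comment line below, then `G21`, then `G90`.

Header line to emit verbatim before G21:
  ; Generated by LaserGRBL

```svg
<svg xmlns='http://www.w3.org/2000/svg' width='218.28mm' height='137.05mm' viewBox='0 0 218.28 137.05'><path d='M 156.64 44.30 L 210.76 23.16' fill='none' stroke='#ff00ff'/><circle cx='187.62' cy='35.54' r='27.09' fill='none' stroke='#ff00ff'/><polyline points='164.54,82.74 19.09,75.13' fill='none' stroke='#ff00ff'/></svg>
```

; Generated by LaserGRBL
G21
G90
G0 X156.64 Y92.75
M4 S185
G01 X210.76 Y113.89 F3078
M5
G0 X214.71 Y101.51
M4 S185
G01 X212.65 Y111.88 F3078
G01 X206.78 Y120.67
G01 X197.99 Y126.54
G01 X187.62 Y128.60
G01 X177.25 Y126.54
G01 X168.46 Y120.67
G01 X162.59 Y111.88
G01 X160.53 Y101.51
G01 X162.59 Y91.14
G01 X168.46 Y82.35
G01 X177.25 Y76.48
G01 X187.62 Y74.42
G01 X197.99 Y76.48
G01 X206.78 Y82.35
G01 X212.65 Y91.14
G01 X214.71 Y101.51
M5
G0 X164.54 Y54.31
M4 S185
G01 X19.09 Y61.92 F3078
M5
G0 X0.00 Y0.00

Since the viewBox matches the mm dimensions, user units are millimetres directly. The only transform is the Y-flip y_m = 137.05 − y_svg.

Shape 1 is a line segment drawn with `<path>`. Its stroke #ff00ff means engrave at S185, F3078. After flipping Y the toolpath is (156.64,92.75) → (210.76,113.89).

Shape 2 is a circle drawn with `<circle>`. Its stroke #ff00ff means engrave at S185, F3078. After flipping Y the toolpath is (214.71,101.51) → (212.65,111.88) → (206.78,120.67) → (197.99,126.54) → (187.62,128.60) → (177.25,126.54) → (168.46,120.67) → (162.59,111.88) → (160.53,101.51) → (162.59,91.14) → (168.46,82.35) → (177.25,76.48) → (187.62,74.42) → (197.99,76.48) → (206.78,82.35) → (212.65,91.14) → (214.71,101.51), returning to the start.

Shape 3 is a line segment drawn with `<polyline>`. Its stroke #ff00ff means engrave at S185, F3078. After flipping Y the toolpath is (164.54,54.31) → (19.09,61.92).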